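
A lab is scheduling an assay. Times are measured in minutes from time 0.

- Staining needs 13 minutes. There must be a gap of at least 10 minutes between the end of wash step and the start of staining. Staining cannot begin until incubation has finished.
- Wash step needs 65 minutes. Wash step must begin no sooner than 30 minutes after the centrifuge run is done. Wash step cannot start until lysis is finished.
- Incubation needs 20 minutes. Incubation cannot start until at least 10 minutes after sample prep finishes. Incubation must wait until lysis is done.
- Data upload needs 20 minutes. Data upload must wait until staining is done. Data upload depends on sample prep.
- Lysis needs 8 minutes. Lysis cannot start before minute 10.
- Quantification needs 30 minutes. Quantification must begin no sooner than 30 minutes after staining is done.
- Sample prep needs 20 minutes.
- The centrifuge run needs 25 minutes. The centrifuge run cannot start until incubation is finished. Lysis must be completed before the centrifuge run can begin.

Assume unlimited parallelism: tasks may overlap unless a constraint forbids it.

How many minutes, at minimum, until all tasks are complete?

Lysis cannot begin until its own release at minute 10. It runs from minute 10 to 10 + 8 = minute 18.
Sample prep has no prerequisites, so it starts at minute 0 and finishes at minute 20.
Incubation cannot start until sample prep (finishes minute 20, plus 10-minute gap → minute 30); lysis (finishes minute 18). The controlling bound is minute 30, so incubation finishes at 30 + 20 = minute 50.
The centrifuge run cannot start until incubation (finishes minute 50); lysis (finishes minute 18). The controlling bound is minute 50, so the centrifuge run finishes at 50 + 25 = minute 75.
Wash step cannot start until the centrifuge run (finishes minute 75, plus 30-minute gap → minute 105); lysis (finishes minute 18). The controlling bound is minute 105, so wash step finishes at 105 + 65 = minute 170.
Staining needs all of wash step (finishes minute 170, plus 10-minute gap → minute 180); incubation (finishes minute 50). That puts its earliest start at minute 180; it finishes at 180 + 13 = minute 193.
Data upload cannot start until staining (finishes minute 193); sample prep (finishes minute 20). The controlling bound is minute 193, so data upload finishes at 193 + 20 = minute 213.
Quantification waits on staining (finishes minute 193, plus 30-minute gap → minute 223), so it starts at minute 223 and finishes at 223 + 30 = minute 253.
All tasks are finished once the last one completes. Finish times: Sample prep at 20, Lysis at 18, Incubation at 50, The centrifuge run at 75, Wash step at 170, Staining at 193, Quantification at 253, Data upload at 213. The latest is minute 253.

253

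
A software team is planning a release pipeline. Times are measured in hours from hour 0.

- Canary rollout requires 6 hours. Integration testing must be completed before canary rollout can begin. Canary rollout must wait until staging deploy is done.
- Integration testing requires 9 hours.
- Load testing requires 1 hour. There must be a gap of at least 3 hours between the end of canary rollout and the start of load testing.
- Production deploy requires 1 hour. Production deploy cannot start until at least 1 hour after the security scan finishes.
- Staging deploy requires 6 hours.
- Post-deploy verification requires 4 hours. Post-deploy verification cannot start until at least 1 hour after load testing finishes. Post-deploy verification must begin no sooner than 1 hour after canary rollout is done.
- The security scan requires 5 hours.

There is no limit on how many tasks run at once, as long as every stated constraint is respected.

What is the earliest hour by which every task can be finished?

Staging deploy can start immediately at hour 0; it finishes at hour 6.
The security scan can start immediately at hour 0; it finishes at hour 5.
Production deploy waits on the security scan (finishes hour 5, plus 1-hour gap → hour 6), so it starts at hour 6 and finishes at 6 + 1 = hour 7.
Integration testing can start immediately at hour 0; it finishes at hour 9.
For canary rollout: integration testing (finishes hour 9); staging deploy (finishes hour 6). Taking the maximum gives a start of hour 9, and it finishes at 9 + 6 = hour 15.
After canary rollout (finishes hour 15, plus 3-hour gap → hour 18), load testing can start at hour 18 and finishes at hour 19.
For post-deploy verification: load testing (finishes hour 19, plus 1-hour gap → hour 20); canary rollout (finishes hour 15, plus 1-hour gap → hour 16). Taking the maximum gives a start of hour 20, and it finishes at 20 + 4 = hour 24.
All tasks are finished once the last one completes. Finish times: Integration testing at 9, The security scan at 5, Staging deploy at 6, Canary rollout at 15, Load testing at 19, Production deploy at 7, Post-deploy verification at 24. The latest is hour 24.

24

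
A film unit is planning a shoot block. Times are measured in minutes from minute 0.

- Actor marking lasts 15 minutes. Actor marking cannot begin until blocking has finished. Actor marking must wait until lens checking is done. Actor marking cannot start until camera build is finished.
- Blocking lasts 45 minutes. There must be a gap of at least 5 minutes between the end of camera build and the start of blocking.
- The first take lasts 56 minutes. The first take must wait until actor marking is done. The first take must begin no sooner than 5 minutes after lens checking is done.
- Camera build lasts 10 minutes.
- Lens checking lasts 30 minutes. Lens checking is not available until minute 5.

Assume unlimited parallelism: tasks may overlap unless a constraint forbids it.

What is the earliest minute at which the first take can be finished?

131

Lens checking cannot begin until its own release at minute 5. It runs from minute 5 to 5 + 30 = minute 35.
Camera build has no prerequisites, so it starts at minute 0 and finishes at minute 10.
Blocking cannot begin until camera build (finishes minute 10, plus 5-minute gap → minute 15). It runs from minute 15 to 15 + 45 = minute 60.
Actor marking needs all of blocking (finishes minute 60); lens checking (finishes minute 35); camera build (finishes minute 10). That puts its earliest start at minute 60; it finishes at 60 + 15 = minute 75.
The first take cannot start until actor marking (finishes minute 75); lens checking (finishes minute 35, plus 5-minute gap → minute 40). The controlling bound is minute 75, so the first take finishes at 75 + 56 = minute 131.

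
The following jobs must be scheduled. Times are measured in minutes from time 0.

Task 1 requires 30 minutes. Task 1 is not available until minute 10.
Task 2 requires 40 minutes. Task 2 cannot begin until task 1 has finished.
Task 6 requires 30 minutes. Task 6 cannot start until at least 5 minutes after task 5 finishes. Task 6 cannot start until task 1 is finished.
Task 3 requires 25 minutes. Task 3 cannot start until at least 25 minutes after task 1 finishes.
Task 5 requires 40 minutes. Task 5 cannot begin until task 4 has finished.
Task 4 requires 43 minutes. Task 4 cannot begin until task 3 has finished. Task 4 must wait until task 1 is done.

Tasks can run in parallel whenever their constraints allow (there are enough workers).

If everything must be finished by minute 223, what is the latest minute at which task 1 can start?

To finish by minute 223, task 2 (duration 40) must start no later than minute 183.
Task 6 has no dependents, so it just needs to finish by minute 223. Starting by 223 − 30 = minute 193 achieves that.
Task 5 feeds into task 6 (must start by minute 193, minus 5-minute gap → minute 188); so task 5 must finish by minute 188 and therefore start by minute 148.
Task 4 has to be done before task 5 (must start by minute 148). That means finishing by minute 148, i.e. starting by 148 − 43 = minute 105.
Task 3 has to be done before task 4 (must start by minute 105). That means finishing by minute 105, i.e. starting by 105 − 25 = minute 80.
Task 1 has several dependents: task 2 (must start by minute 183); task 3 (must start by minute 80, minus 25-minute gap → minute 55); task 4 (must start by minute 105); task 6 (must start by minute 193). The earliest of those limits is minute 55, so task 1 must start by 55 − 30 = minute 25.

25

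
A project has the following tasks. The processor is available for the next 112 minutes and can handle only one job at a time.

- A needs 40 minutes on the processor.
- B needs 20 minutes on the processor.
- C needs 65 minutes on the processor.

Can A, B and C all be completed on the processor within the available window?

No

Running back to back, the jobs need 40 + 20 + 65 = 125 minutes on the processor.
Since 125 > 112, they cannot all fit.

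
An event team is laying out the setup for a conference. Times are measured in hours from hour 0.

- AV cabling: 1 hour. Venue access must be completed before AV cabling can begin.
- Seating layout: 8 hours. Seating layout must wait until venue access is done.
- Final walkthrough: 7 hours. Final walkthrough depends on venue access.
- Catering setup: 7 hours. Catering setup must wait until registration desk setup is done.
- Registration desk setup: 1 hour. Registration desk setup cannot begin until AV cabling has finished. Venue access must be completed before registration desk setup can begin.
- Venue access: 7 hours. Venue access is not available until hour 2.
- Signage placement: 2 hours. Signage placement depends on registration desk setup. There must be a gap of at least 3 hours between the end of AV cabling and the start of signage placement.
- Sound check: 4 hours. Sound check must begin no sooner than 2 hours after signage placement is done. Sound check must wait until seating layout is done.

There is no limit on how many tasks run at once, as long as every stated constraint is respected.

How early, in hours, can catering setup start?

11

Venue access cannot begin until its own release at hour 2. It runs from hour 2 to 2 + 7 = hour 9.
After venue access (finishes hour 9), AV cabling can start at hour 9 and finishes at hour 10.
Registration desk setup cannot start until AV cabling (finishes hour 10); venue access (finishes hour 9). The controlling bound is hour 10, so registration desk setup finishes at 10 + 1 = hour 11.
Catering setup waits on registration desk setup (finishes hour 11), so the earliest it can start is hour 11.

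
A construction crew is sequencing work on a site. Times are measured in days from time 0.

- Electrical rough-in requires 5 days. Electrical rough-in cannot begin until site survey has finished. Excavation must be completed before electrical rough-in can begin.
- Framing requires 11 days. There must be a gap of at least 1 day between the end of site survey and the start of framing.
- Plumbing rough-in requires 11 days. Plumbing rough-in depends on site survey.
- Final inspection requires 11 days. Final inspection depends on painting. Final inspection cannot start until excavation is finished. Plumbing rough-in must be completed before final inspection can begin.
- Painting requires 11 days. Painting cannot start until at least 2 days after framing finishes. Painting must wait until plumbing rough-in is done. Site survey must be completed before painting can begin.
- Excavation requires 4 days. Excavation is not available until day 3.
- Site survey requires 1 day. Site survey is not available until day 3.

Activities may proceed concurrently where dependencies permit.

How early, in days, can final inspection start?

29

After its own release at day 3, excavation can start at day 3 and finishes at day 7.
Site survey cannot begin until its own release at day 3. It runs from day 3 to 3 + 1 = day 4.
Plumbing rough-in cannot begin until site survey (finishes day 4). It runs from day 4 to 4 + 11 = day 15.
Framing cannot begin until site survey (finishes day 4, plus 1-day gap → day 5). It runs from day 5 to 5 + 11 = day 16.
Painting has to wait for framing (finishes day 16, plus 2-day gap → day 18); plumbing rough-in (finishes day 15); site survey (finishes day 4). The latest of these is day 18, so painting runs day 18 to 18 + 11 = day 29.
Final inspection waits on painting (finishes day 29); excavation (finishes day 7); plumbing rough-in (finishes day 15). The latest of these is day 29, which is the earliest final inspection can start.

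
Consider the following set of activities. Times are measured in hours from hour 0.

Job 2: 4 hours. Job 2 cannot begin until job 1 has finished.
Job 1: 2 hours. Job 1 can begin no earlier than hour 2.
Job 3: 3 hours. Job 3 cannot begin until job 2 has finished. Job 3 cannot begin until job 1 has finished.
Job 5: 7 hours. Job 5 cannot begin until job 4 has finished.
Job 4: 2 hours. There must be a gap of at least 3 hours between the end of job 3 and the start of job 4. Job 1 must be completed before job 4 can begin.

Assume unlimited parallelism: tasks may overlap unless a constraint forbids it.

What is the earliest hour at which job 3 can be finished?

11

Job 1 waits on its own release at hour 2, so it starts at hour 2 and finishes at 2 + 2 = hour 4.
Job 2 cannot begin until job 1 (finishes hour 4). It runs from hour 4 to 4 + 4 = hour 8.
Job 3 needs all of job 2 (finishes hour 8); job 1 (finishes hour 4). That puts its earliest start at hour 8; it finishes at 8 + 3 = hour 11.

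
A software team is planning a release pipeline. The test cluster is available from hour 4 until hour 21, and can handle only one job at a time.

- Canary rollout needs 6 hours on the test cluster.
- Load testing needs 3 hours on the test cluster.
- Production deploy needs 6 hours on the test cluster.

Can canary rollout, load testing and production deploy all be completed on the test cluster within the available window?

The test cluster window is 21 − 4 = 17 hours.
Running back to back, the jobs need 6 + 3 + 6 = 15 hours on the test cluster.
Since 15 ≤ 17, they fit within the window.

Yes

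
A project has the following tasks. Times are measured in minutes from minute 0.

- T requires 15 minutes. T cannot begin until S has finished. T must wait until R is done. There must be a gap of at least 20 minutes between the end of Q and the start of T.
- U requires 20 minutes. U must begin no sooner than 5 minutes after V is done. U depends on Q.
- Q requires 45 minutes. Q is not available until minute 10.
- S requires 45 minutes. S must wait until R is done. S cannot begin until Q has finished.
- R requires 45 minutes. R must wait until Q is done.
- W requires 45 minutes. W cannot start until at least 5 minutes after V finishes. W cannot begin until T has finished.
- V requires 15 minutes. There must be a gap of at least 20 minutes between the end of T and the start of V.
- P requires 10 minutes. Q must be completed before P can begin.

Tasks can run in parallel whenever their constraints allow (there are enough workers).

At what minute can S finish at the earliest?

Q cannot begin until its own release at minute 10. It runs from minute 10 to 10 + 45 = minute 55.
After Q (finishes minute 55), R can start at minute 55 and finishes at minute 100.
S cannot start until R (finishes minute 100); Q (finishes minute 55). The controlling bound is minute 100, so S finishes at 100 + 45 = minute 145.

145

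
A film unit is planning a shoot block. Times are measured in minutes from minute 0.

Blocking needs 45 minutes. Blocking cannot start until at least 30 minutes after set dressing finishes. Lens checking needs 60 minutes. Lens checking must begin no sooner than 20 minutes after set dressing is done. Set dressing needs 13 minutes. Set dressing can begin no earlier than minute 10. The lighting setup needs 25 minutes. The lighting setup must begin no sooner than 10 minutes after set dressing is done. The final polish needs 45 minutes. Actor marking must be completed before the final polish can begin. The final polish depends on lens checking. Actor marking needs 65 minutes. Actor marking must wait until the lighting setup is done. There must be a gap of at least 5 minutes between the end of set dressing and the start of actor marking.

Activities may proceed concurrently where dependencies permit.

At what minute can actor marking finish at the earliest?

123

After its own release at minute 10, set dressing can start at minute 10 and finishes at minute 23.
The lighting setup cannot begin until set dressing (finishes minute 23, plus 10-minute gap → minute 33). It runs from minute 33 to 33 + 25 = minute 58.
Actor marking has to wait for the lighting setup (finishes minute 58); set dressing (finishes minute 23, plus 5-minute gap → minute 28). The latest of these is minute 58, so actor marking runs minute 58 to 58 + 65 = minute 123.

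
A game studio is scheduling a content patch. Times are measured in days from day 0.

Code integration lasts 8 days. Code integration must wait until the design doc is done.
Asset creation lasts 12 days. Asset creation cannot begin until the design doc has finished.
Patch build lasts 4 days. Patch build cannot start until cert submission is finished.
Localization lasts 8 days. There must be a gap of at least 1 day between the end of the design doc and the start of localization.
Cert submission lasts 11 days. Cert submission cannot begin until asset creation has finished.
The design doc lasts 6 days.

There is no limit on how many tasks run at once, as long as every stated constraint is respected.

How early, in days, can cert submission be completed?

29

The design doc can start immediately at day 0; it finishes at day 6.
Asset creation waits on the design doc (finishes day 6), so it starts at day 6 and finishes at 6 + 12 = day 18.
After asset creation (finishes day 18), cert submission can start at day 18 and finishes at day 29.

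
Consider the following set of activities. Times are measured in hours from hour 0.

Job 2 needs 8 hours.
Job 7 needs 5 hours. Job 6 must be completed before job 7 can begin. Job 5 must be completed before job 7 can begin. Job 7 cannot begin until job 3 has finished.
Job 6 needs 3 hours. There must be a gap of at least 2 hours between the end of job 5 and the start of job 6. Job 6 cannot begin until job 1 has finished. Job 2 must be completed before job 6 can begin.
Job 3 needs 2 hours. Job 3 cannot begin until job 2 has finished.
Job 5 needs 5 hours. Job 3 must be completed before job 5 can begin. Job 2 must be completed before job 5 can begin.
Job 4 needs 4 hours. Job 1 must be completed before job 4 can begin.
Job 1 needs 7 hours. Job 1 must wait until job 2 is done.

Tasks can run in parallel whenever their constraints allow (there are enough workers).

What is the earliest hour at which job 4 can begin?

15

Nothing blocks job 2, so it runs from hour 0 to hour 8.
Job 1 waits on job 2 (finishes hour 8), so it starts at hour 8 and finishes at 8 + 7 = hour 15.
Job 4 waits on job 1 (finishes hour 15), so the earliest it can start is hour 15.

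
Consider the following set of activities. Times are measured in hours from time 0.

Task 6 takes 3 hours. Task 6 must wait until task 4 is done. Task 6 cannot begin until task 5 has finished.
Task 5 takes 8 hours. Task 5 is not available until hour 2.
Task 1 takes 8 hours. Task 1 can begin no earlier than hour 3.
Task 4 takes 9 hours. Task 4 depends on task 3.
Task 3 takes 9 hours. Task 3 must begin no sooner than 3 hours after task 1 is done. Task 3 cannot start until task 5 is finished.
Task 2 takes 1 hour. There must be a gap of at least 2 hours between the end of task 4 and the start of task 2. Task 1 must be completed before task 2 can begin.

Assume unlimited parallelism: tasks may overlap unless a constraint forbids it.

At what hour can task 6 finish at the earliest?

35

After its own release at hour 2, task 5 can start at hour 2 and finishes at hour 10.
After its own release at hour 3, task 1 can start at hour 3 and finishes at hour 11.
Task 3 needs all of task 1 (finishes hour 11, plus 3-hour gap → hour 14); task 5 (finishes hour 10). That puts its earliest start at hour 14; it finishes at 14 + 9 = hour 23.
Task 4 cannot begin until task 3 (finishes hour 23). It runs from hour 23 to 23 + 9 = hour 32.
For task 6: task 4 (finishes hour 32); task 5 (finishes hour 10). Taking the maximum gives a start of hour 32, and it finishes at 32 + 3 = hour 35.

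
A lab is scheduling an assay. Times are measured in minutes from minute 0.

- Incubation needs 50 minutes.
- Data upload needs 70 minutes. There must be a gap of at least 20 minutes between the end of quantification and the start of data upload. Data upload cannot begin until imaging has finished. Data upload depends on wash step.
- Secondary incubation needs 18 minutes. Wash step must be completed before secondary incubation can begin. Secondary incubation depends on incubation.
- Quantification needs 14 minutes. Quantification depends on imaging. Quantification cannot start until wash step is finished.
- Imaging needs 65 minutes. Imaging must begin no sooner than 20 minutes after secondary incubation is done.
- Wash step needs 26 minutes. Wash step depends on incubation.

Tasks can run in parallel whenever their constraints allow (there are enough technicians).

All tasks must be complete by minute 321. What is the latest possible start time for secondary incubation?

Nothing follows data upload; the deadline of minute 321 is its only limit. It must start by 321 − 70 = minute 251.
Quantification feeds into data upload (must start by minute 251, minus 20-minute gap → minute 231); so quantification must finish by minute 231 and therefore start by minute 217.
For imaging: quantification (must start by minute 217); data upload (must start by minute 251). The most restrictive is minute 217; with a 65-minute duration, imaging must start by minute 152.
Since imaging (must start by minute 152, minus 20-minute gap → minute 132) depends on it, secondary incubation must finish by minute 132. Backing off its 18-minute duration gives a latest start of minute 114.

114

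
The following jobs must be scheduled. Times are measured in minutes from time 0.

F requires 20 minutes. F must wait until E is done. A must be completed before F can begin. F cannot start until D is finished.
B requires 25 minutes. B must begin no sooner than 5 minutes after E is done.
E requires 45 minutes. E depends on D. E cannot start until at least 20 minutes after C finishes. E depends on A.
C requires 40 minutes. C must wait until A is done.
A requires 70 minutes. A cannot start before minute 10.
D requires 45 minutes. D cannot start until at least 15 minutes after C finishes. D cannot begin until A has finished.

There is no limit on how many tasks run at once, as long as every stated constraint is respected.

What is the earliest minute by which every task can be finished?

255

A waits on its own release at minute 10, so it starts at minute 10 and finishes at 10 + 70 = minute 80.
After A (finishes minute 80), C can start at minute 80 and finishes at minute 120.
D needs all of C (finishes minute 120, plus 15-minute gap → minute 135); A (finishes minute 80). That puts its earliest start at minute 135; it finishes at 135 + 45 = minute 180.
E needs all of D (finishes minute 180); C (finishes minute 120, plus 20-minute gap → minute 140); A (finishes minute 80). That puts its earliest start at minute 180; it finishes at 180 + 45 = minute 225.
F needs all of E (finishes minute 225); A (finishes minute 80); D (finishes minute 180). That puts its earliest start at minute 225; it finishes at 225 + 20 = minute 245.
B waits on E (finishes minute 225, plus 5-minute gap → minute 230), so it starts at minute 230 and finishes at 230 + 25 = minute 255.
All tasks are finished once the last one completes. Finish times: A at 80, B at 255, C at 120, D at 180, E at 225, F at 245. The latest is minute 255.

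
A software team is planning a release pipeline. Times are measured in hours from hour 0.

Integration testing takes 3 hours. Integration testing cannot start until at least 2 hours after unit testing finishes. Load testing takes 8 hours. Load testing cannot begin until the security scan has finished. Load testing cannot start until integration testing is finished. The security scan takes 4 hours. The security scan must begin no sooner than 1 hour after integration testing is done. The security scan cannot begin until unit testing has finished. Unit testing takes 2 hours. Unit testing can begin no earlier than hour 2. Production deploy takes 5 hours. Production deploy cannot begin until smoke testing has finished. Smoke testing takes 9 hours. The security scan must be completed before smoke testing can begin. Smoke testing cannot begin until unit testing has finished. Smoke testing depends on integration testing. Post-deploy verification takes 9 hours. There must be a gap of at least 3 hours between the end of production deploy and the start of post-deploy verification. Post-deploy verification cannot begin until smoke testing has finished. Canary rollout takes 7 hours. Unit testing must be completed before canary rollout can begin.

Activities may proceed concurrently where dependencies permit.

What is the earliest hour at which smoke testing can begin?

Unit testing cannot begin until its own release at hour 2. It runs from hour 2 to 2 + 2 = hour 4.
Integration testing cannot begin until unit testing (finishes hour 4, plus 2-hour gap → hour 6). It runs from hour 6 to 6 + 3 = hour 9.
The security scan has to wait for integration testing (finishes hour 9, plus 1-hour gap → hour 10); unit testing (finishes hour 4). The latest of these is hour 10, so the security scan runs hour 10 to 10 + 4 = hour 14.
Smoke testing waits on the security scan (finishes hour 14); unit testing (finishes hour 4); integration testing (finishes hour 9). The latest of these is hour 14, which is the earliest smoke testing can start.

14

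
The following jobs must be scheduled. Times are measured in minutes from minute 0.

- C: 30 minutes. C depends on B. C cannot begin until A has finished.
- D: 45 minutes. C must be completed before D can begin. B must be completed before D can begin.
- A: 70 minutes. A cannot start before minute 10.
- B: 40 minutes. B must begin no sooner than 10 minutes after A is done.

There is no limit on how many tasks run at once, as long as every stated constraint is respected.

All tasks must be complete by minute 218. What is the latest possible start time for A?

23

Nothing follows D; the deadline of minute 218 is its only limit. It must start by 218 − 45 = minute 173.
C feeds into D (must start by minute 173); so C must finish by minute 173 and therefore start by minute 143.
B must finish in time for C (must start by minute 143); D (must start by minute 173). The tightest is minute 143, so B must start by 143 − 40 = minute 103.
A feeds B (must start by minute 103, minus 10-minute gap → minute 93); C (must start by minute 143). Taking the minimum, A must finish by minute 93 and start by 93 − 70 = minute 23.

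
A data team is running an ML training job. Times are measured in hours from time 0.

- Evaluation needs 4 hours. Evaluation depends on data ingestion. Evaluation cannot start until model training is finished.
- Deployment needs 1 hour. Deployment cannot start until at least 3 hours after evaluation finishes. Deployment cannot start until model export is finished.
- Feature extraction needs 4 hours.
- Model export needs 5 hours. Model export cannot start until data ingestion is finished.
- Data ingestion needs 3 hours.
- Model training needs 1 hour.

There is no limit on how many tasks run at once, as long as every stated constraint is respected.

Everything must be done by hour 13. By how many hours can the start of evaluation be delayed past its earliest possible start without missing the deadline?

Model training has no prerequisites, so it starts at hour 0 and finishes at hour 1.
Data ingestion can start immediately at hour 0; it finishes at hour 3.
Evaluation has to wait for data ingestion (finishes hour 3); model training (finishes hour 1). The latest of these is hour 3, so evaluation runs hour 3 to 3 + 4 = hour 7.

Working backward from the deadline:
Nothing follows deployment; the deadline of hour 13 is its only limit. It must start by 13 − 1 = hour 12.
Evaluation must finish before deployment (must start by hour 12, minus 3-hour gap → hour 9). With a 4-hour duration, evaluation must start by 9 − 4 = hour 5.
So evaluation can start as early as hour 3 and as late as hour 5, giving 5 − 3 = 2 hours of slack.

2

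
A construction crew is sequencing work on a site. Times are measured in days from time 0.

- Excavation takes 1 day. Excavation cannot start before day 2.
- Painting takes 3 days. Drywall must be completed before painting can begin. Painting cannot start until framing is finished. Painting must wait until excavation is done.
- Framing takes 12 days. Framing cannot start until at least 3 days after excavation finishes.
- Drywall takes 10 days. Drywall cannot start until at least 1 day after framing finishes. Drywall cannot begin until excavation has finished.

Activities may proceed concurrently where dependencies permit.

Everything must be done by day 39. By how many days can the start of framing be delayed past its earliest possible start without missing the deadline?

After its own release at day 2, excavation can start at day 2 and finishes at day 3.
Framing waits on excavation (finishes day 3, plus 3-day gap → day 6), so it starts at day 6 and finishes at 6 + 12 = day 18.

Working backward from the deadline:
To finish by day 39, painting (duration 3) must start no later than day 36.
Drywall feeds into painting (must start by day 36); so drywall must finish by day 36 and therefore start by day 26.
Framing must finish in time for drywall (must start by day 26, minus 1-day gap → day 25); painting (must start by day 36). The tightest is day 25, so framing must start by 25 − 12 = day 13.
So framing can start as early as day 6 and as late as day 13, giving 13 − 6 = 7 days of slack.

7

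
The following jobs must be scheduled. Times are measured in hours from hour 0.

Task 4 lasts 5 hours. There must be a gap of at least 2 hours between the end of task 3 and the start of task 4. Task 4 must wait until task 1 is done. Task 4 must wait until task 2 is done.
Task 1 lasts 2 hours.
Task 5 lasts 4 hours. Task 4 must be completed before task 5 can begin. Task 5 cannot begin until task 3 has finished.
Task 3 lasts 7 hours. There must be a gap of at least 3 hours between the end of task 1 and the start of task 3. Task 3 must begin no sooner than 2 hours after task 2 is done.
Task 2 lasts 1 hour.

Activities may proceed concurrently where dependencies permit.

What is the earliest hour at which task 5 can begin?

19

Task 2 has no prerequisites, so it starts at hour 0 and finishes at hour 1.
Task 1 can start immediately at hour 0; it finishes at hour 2.
Task 3 has to wait for task 1 (finishes hour 2, plus 3-hour gap → hour 5); task 2 (finishes hour 1, plus 2-hour gap → hour 3). The latest of these is hour 5, so task 3 runs hour 5 to 5 + 7 = hour 12.
Task 4 needs all of task 3 (finishes hour 12, plus 2-hour gap → hour 14); task 1 (finishes hour 2); task 2 (finishes hour 1). That puts its earliest start at hour 14; it finishes at 14 + 5 = hour 19.
Task 5 waits on task 4 (finishes hour 19); task 3 (finishes hour 12). The latest of these is hour 19, which is the earliest task 5 can start.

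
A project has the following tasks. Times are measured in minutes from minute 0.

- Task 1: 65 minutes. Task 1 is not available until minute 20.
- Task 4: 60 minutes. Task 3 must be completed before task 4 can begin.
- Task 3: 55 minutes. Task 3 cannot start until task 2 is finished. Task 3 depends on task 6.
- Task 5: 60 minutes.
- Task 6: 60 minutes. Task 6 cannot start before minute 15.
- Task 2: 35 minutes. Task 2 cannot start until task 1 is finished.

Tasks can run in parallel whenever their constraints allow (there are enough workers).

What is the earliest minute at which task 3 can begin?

120

After its own release at minute 15, task 6 can start at minute 15 and finishes at minute 75.
Task 1 waits on its own release at minute 20, so it starts at minute 20 and finishes at 20 + 65 = minute 85.
Task 2 waits on task 1 (finishes minute 85), so it starts at minute 85 and finishes at 85 + 35 = minute 120.
Task 3 waits on task 2 (finishes minute 120); task 6 (finishes minute 75). The latest of these is minute 120, which is the earliest task 3 can start.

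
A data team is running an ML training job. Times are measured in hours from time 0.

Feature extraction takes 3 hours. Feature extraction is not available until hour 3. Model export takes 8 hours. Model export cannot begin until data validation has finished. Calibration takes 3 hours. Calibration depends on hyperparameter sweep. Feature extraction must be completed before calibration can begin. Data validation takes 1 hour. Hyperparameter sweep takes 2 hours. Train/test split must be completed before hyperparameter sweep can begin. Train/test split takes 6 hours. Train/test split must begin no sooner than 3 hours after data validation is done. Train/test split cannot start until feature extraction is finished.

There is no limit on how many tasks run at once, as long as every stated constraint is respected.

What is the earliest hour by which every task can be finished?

Feature extraction waits on its own release at hour 3, so it starts at hour 3 and finishes at 3 + 3 = hour 6.
Data validation can start immediately at hour 0; it finishes at hour 1.
After data validation (finishes hour 1), model export can start at hour 1 and finishes at hour 9.
Train/test split cannot start until data validation (finishes hour 1, plus 3-hour gap → hour 4); feature extraction (finishes hour 6). The controlling bound is hour 6, so train/test split finishes at 6 + 6 = hour 12.
After train/test split (finishes hour 12), hyperparameter sweep can start at hour 12 and finishes at hour 14.
Calibration needs all of hyperparameter sweep (finishes hour 14); feature extraction (finishes hour 6). That puts its earliest start at hour 14; it finishes at 14 + 3 = hour 17.
All tasks are finished once the last one completes. Finish times: Data validation at 1, Feature extraction at 6, Train/test split at 12, Hyperparameter sweep at 14, Calibration at 17, Model export at 9. The latest is hour 17.

17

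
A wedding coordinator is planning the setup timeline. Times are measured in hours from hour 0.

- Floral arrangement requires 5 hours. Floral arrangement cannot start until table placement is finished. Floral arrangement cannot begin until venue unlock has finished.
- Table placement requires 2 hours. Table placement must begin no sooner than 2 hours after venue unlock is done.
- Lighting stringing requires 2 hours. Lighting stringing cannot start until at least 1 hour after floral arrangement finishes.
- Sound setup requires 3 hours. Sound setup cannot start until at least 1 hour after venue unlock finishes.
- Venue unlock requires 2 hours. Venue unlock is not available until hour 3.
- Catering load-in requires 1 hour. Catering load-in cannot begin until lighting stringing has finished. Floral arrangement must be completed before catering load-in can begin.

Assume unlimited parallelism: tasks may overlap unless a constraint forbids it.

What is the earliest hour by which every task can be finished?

Venue unlock cannot begin until its own release at hour 3. It runs from hour 3 to 3 + 2 = hour 5.
After venue unlock (finishes hour 5, plus 1-hour gap → hour 6), sound setup can start at hour 6 and finishes at hour 9.
Table placement cannot begin until venue unlock (finishes hour 5, plus 2-hour gap → hour 7). It runs from hour 7 to 7 + 2 = hour 9.
For floral arrangement: table placement (finishes hour 9); venue unlock (finishes hour 5). Taking the maximum gives a start of hour 9, and it finishes at 9 + 5 = hour 14.
After floral arrangement (finishes hour 14, plus 1-hour gap → hour 15), lighting stringing can start at hour 15 and finishes at hour 17.
Catering load-in needs all of lighting stringing (finishes hour 17); floral arrangement (finishes hour 14). That puts its earliest start at hour 17; it finishes at 17 + 1 = hour 18.
All tasks are finished once the last one completes. Finish times: Venue unlock at 5, Table placement at 9, Floral arrangement at 14, Lighting stringing at 17, Sound setup at 9, Catering load-in at 18. The latest is hour 18.

18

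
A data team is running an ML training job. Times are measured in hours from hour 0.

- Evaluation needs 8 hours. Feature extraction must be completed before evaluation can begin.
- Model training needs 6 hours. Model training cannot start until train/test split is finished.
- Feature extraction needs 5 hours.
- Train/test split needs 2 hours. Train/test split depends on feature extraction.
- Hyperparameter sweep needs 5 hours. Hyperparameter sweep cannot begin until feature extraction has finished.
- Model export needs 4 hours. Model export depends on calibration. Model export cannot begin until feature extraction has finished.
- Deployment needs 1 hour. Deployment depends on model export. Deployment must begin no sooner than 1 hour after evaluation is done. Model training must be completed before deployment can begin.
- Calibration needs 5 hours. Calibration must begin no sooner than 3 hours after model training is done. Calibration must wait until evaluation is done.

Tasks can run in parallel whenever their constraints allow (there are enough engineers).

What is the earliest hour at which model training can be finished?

Nothing blocks feature extraction, so it runs from hour 0 to hour 5.
After feature extraction (finishes hour 5), train/test split can start at hour 5 and finishes at hour 7.
Model training cannot begin until train/test split (finishes hour 7). It runs from hour 7 to 7 + 6 = hour 13.

13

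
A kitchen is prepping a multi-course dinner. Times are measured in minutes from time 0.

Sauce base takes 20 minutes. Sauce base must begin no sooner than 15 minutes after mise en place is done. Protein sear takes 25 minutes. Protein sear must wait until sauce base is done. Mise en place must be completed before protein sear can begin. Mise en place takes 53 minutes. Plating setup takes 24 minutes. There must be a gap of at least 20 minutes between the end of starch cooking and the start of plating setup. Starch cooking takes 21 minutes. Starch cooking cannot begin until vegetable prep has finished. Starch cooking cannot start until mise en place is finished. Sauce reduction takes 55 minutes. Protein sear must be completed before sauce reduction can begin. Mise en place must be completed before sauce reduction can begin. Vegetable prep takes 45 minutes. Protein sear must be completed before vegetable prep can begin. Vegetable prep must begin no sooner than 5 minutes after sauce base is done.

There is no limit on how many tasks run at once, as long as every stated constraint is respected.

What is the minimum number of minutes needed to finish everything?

223

Mise en place can start immediately at minute 0; it finishes at minute 53.
Sauce base waits on mise en place (finishes minute 53, plus 15-minute gap → minute 68), so it starts at minute 68 and finishes at 68 + 20 = minute 88.
For protein sear: sauce base (finishes minute 88); mise en place (finishes minute 53). Taking the maximum gives a start of minute 88, and it finishes at 88 + 25 = minute 113.
Sauce reduction has to wait for protein sear (finishes minute 113); mise en place (finishes minute 53). The latest of these is minute 113, so sauce reduction runs minute 113 to 113 + 55 = minute 168.
For vegetable prep: protein sear (finishes minute 113); sauce base (finishes minute 88, plus 5-minute gap → minute 93). Taking the maximum gives a start of minute 113, and it finishes at 113 + 45 = minute 158.
Starch cooking needs all of vegetable prep (finishes minute 158); mise en place (finishes minute 53). That puts its earliest start at minute 158; it finishes at 158 + 21 = minute 179.
After starch cooking (finishes minute 179, plus 20-minute gap → minute 199), plating setup can start at minute 199 and finishes at minute 223.
All tasks are finished once the last one completes. Finish times: Mise en place at 53, Sauce base at 88, Protein sear at 113, Vegetable prep at 158, Sauce reduction at 168, Starch cooking at 179, Plating setup at 223. The latest is minute 223.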